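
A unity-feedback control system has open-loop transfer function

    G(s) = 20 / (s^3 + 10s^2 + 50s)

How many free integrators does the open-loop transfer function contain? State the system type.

The denominator has 1 factor of s at the origin (free integrator), so this is a Type 1 system.

Type 1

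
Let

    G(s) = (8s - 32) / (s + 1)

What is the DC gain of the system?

Set s = 0: G(0) = (-32) / (1) = -32.

G(0) = -32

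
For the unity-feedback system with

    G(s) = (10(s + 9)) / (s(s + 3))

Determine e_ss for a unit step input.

e_ss = 0

G(s) has one pole at the origin.
This is a Type 1 system; for a step input the steady-state error is zero.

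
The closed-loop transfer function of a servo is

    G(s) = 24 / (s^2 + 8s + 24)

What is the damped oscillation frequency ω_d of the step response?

Comparing s^2 + 8s + 24 to s^2 + 2ζωₙs + ωₙ²: ωₙ = √24 ≈ 4.899 rad/s and ζ = 8/(2·√24) ≈ 0.8165.
ζωₙ = 8/2 = 4, so ω_d = ωₙ√(1−ζ²) = √(ωₙ² − (ζωₙ)²) = √(24 − 4²) = √8 ≈ 2.828 rad/s.

ω_d ≈ 2.828 rad/s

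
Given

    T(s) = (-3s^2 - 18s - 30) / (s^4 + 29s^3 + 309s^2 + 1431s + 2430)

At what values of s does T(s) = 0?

s = -3 ± j

Set the numerator to zero: -3s^2 - 18s - 30 = 0, i.e. -3·(s^2 + 6s + 10) = 0.
Factoring: (s^2 + 6s + 10) = 0.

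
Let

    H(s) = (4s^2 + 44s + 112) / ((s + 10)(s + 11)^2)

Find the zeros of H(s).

Set the numerator to zero: 4s^2 + 44s + 112 = 0, i.e. 4·(s^2 + 11s + 28) = 0.
Factoring: (s + 7)(s + 4) = 0.

s = -7, -4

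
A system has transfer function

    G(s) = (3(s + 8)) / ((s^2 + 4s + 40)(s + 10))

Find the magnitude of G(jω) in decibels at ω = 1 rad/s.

Substitute s = j1: numerator = 24 + j3, denominator = 386 + j79.
|G(j1)| = |24 + j3| / |386 + j79| = 24.187 / 394.00 ≈ 0.06139.
In decibels: 20·log₁₀(0.06139) ≈ -24.2 dB.

|G(j1)|_dB ≈ -24.2 dB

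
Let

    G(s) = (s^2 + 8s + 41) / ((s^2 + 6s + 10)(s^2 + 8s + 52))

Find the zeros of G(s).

s = -4 + 5j, -4 - 5j

Set the numerator to zero: s^2 + 8s + 41 = 0.
Factoring: (s^2 + 8s + 41) = 0.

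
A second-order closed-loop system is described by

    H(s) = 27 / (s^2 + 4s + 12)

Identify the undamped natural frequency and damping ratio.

ωₙ ≈ 3.464 rad/s, ζ ≈ 0.5774

Compare the denominator to the standard form s^2 + 2ζωₙs + ωₙ².
ωₙ² = 12, so ωₙ = √12 ≈ 3.464 rad/s.
2ζωₙ = 4, so ζ = 4/(2·√12) ≈ 0.5774.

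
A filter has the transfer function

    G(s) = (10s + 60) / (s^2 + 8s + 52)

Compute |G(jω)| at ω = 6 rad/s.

Substitute s = j6: numerator = 60 + j60, denominator = 16 + j48.
|G(j6)| = |60 + j60| / |16 + j48| = 84.853 / 50.596 ≈ 1.677.

|G(j6)| ≈ 1.677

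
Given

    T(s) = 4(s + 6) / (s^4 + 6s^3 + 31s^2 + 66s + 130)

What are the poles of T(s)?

The poles are the roots of the denominator s^4 + 6s^3 + 31s^2 + 66s + 130 = 0.
No real roots exist; factor into two real quadratics: (s^2 + 2s + 10)(s^2 + 4s + 13) = 0.
Each quadratic gives a conjugate pair via the quadratic formula.

s = -1 ± 3j, -2 ± 3j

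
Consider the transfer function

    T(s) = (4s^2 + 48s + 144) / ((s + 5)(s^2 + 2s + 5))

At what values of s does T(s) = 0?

Set the numerator to zero: 4s^2 + 48s + 144 = 0, i.e. 4·(s^2 + 12s + 36) = 0.
Factoring: (s + 6)^2 = 0.

s = -6, -6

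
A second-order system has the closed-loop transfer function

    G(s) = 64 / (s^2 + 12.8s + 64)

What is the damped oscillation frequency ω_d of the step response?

Comparing s^2 + 12.8s + 64 to s^2 + 2ζωₙs + ωₙ²: ωₙ = 8 rad/s and ζ = 12.8/(2·8) = 0.8.
ζωₙ = 12.8/2 = 6.4, so ω_d = ωₙ√(1−ζ²) = √(ωₙ² − (ζωₙ)²) = √(64 − 6.4²) = √23.04 = 4.800 rad/s.

ω_d = 4.800 rad/s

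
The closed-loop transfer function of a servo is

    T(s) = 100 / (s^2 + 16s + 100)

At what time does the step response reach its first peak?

t_p ≈ 0.5236 s

Comparing s^2 + 16s + 100 to s^2 + 2ζωₙs + ωₙ²: ωₙ = 10 rad/s and ζ = 16/(2·10) = 0.8.
ζωₙ = 16/2 = 8, so ω_d = ωₙ√(1−ζ²) = √(ωₙ² − (ζωₙ)²) = √(100 − 8²) = √36 = 6 rad/s.
t_p = π/ω_d = π/6 ≈ 0.5236 s.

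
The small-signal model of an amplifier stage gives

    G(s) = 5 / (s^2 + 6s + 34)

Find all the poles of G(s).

s = -3 ± 5j

The poles are the roots of the denominator s^2 + 6s + 34 = 0.
Using the quadratic formula: s = (-6 ± √(-100))/2 = -3 ± 5j.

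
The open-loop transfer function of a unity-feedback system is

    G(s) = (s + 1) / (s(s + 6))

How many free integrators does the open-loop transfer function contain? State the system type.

Type 1

The denominator has 1 factor of s at the origin (free integrator), so this is a Type 1 system.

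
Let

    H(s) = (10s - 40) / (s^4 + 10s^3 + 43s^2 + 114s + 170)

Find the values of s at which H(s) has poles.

s = -1 + 3j, -1 - 3j, -4 + j, -4 - j

The poles are the roots of the denominator s^4 + 10s^3 + 43s^2 + 114s + 170 = 0.
No real roots exist; factor into two real quadratics: (s^2 + 2s + 10)(s^2 + 8s + 17) = 0.
Each quadratic gives a conjugate pair via the quadratic formula.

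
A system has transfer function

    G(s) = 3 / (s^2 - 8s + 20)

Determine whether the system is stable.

The denominator s^2 - 8s + 20 factors as (s^2 - 8s + 20), giving poles at s = 4 ± 2j.
Since the pole(s) at s = 4 ± 2j lie in the right half-plane, the system is unstable.

unstable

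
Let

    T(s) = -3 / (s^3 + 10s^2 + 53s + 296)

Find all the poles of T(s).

s = -1 ± 6j, -8

The poles are the roots of the denominator s^3 + 10s^2 + 53s + 296 = 0.
Trying s = -8: the polynomial evaluates to 0, so (s + 8) is a factor.
Dividing out leaves s^2 + 2s + 37 = 0.
The quadratic formula then gives s = -1 ± 6j.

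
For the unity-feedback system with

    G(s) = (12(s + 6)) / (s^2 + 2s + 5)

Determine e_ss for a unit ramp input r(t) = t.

e_ss = ∞

G(s) has no poles at the origin.
This is a Type 0 system; Kv = lim_{s→0} s·G(s) = 0, so the steady-state error for a ramp input is infinite.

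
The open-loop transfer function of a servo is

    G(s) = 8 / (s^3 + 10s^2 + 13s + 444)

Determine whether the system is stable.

The denominator s^3 + 10s^2 + 13s + 444 factors as (s + 12)(s^2 - 2s + 37), giving poles at s = -12, 1 + 6j, 1 - 6j.
Since the pole(s) at s = 1 ± 6j lie in the right half-plane, the system is unstable.

unstable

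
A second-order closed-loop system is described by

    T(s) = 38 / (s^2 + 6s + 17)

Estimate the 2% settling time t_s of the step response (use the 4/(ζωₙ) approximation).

t_s ≈ 1.333 s

Comparing s^2 + 6s + 17 to s^2 + 2ζωₙs + ωₙ²: ωₙ = √17 ≈ 4.123 rad/s and ζ = 6/(2·√17) ≈ 0.7276.
ζωₙ = 6/2 = 3, so t_s ≈ 4/(ζωₙ) = 4/3 ≈ 1.333 s.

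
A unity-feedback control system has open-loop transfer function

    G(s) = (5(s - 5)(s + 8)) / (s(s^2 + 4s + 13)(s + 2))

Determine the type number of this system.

The denominator has 1 factor of s at the origin (free integrator), so this is a Type 1 system.

Type 1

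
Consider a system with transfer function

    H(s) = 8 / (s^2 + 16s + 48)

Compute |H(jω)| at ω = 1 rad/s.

Substitute s = j1: numerator = 8, denominator = 47 + j16.
|H(j1)| = |8| / |47 + j16| = 8 / 49.649 ≈ 0.1611.

|H(j1)| ≈ 0.1611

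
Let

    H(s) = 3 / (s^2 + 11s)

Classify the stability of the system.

marginally stable

The denominator s^2 + 11s factors as s(s + 11), giving poles at s = 0, -11.
Since the simple pole(s) at s = 0 lie on the jω-axis with none in the right half-plane, the system is marginally stable.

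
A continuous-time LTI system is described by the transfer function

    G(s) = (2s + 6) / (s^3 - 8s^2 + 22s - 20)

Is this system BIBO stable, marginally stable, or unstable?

The denominator s^3 - 8s^2 + 22s - 20 factors as (s - 2)(s^2 - 6s + 10), giving poles at s = 2, 3 + j, 3 - j.
Since the pole(s) at s = 2, 3 ± j lie in the right half-plane, the system is unstable.

unstable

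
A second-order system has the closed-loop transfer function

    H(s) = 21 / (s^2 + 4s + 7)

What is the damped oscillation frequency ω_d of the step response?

Comparing s^2 + 4s + 7 to s^2 + 2ζωₙs + ωₙ²: ωₙ = √7 ≈ 2.646 rad/s and ζ = 4/(2·√7) ≈ 0.7559.
ζωₙ = 4/2 = 2, so ω_d = ωₙ√(1−ζ²) = √(ωₙ² − (ζωₙ)²) = √(7 − 2²) = √3 ≈ 1.732 rad/s.

ω_d ≈ 1.732 rad/s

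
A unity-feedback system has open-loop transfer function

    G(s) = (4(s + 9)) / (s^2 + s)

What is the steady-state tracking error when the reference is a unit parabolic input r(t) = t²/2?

G(s) has one pole at the origin.
This is a Type 1 system; Ka = lim_{s→0} s^2·G(s) = 0, so the steady-state error for a parabola input is infinite.

e_ss = ∞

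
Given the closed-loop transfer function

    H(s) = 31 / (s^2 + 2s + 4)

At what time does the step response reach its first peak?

t_p ≈ 1.814 s

Comparing s^2 + 2s + 4 to s^2 + 2ζωₙs + ωₙ²: ωₙ = 2 rad/s and ζ = 2/(2·2) = 0.5.
ζωₙ = 2/2 = 1, so ω_d = ωₙ√(1−ζ²) = √(ωₙ² − (ζωₙ)²) = √(4 − 1²) = √3 ≈ 1.732 rad/s.
t_p = π/ω_d = π/1.732 ≈ 1.814 s.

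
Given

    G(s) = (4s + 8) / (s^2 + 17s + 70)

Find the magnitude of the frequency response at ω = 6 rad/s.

Substitute s = j6: numerator = 8 + j24, denominator = 34 + j102.
|G(j6)| = |8 + j24| / |34 + j102| = 25.298 / 107.52 ≈ 0.2353.

|G(j6)| ≈ 0.2353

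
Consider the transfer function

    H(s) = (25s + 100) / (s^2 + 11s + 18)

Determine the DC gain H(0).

Set s = 0: H(0) = (100) / (18) = 50/9.

H(0) = 50/9 ≈ 5.556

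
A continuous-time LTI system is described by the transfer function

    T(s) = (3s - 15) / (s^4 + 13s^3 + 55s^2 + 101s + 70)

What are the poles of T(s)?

The poles are the roots of the denominator s^4 + 13s^3 + 55s^2 + 101s + 70 = 0.
Trying s = -7: the polynomial evaluates to 0, so (s + 7) is a factor.
Dividing out leaves s^3 + 6s^2 + 13s + 10 = 0.
This factors further as (s^2 + 4s + 5)(s + 2) = 0.

s = -2 + j, -2 - j, -7, -2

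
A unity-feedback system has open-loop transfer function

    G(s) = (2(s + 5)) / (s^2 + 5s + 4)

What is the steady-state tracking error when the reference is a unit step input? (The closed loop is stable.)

G(s) has no poles at the origin.
This is a Type 0 system. Kp = lim_{s→0} G(s) = 10/4 = 5/2.
e_ss = 1/(1 + Kp) = 1/(1 + 5/2) = 2/7 ≈ 0.2857.

e_ss = 0.2857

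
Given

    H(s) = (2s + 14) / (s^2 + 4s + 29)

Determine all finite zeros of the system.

s = -7

Set the numerator to zero: 2s + 14 = 0, i.e. 2·(s + 7) = 0.
So s = -7.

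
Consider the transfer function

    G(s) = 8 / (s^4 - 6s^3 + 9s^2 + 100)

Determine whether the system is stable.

unstable

The denominator s^4 - 6s^3 + 9s^2 + 100 factors as (s^2 + 2s + 5)(s^2 - 8s + 20), giving poles at s = -1 + 2j, -1 - 2j, 4 + 2j, 4 - 2j.
Since the pole(s) at s = 4 + 2j, 4 - 2j lie in the right half-plane, the system is unstable.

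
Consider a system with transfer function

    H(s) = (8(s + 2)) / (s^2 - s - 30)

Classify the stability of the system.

The denominator s^2 - s - 30 factors as (s - 6)(s + 5), giving poles at s = 6, -5.
Since the pole(s) at s = 6 lie in the right half-plane, the system is unstable.

unstable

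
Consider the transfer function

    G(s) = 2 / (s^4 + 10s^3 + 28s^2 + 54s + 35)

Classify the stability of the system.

The denominator s^4 + 10s^3 + 28s^2 + 54s + 35 factors as (s + 1)(s^2 + 2s + 5)(s + 7), giving poles at s = -1, -1 + 2j, -1 - 2j, -7.
Since all poles lie strictly in the left half-plane, the system is stable.

stable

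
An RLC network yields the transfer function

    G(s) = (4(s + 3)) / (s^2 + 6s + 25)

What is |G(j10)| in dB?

Substitute s = j10: numerator = 12 + j40, denominator = -75 + j60.
|G(j10)| = |12 + j40| / |-75 + j60| = 41.761 / 96.047 ≈ 0.4348.
In decibels: 20·log₁₀(0.4348) ≈ -7.23 dB.

|G(j10)|_dB ≈ -7.23 dB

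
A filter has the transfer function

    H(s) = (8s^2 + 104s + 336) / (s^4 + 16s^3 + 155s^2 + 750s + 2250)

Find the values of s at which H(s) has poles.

s = -5 ± 5j, -3 ± 6j

The poles are the roots of the denominator s^4 + 16s^3 + 155s^2 + 750s + 2250 = 0.
No real roots exist; factor into two real quadratics: (s^2 + 10s + 50)(s^2 + 6s + 45) = 0.
Each quadratic gives a conjugate pair via the quadratic formula.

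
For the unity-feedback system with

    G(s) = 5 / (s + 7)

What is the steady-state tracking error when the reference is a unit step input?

e_ss = 0.5833

G(s) has no poles at the origin.
This is a Type 0 system. Kp = lim_{s→0} G(s) = 5/7.
e_ss = 1/(1 + Kp) = 1/(1 + 5/7) = 7/12 ≈ 0.5833.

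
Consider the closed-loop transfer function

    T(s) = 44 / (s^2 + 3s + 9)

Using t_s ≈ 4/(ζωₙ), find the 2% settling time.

t_s ≈ 2.667 s

Comparing s^2 + 3s + 9 to s^2 + 2ζωₙs + ωₙ²: ωₙ = 3 rad/s and ζ = 3/(2·3) = 0.5.
ζωₙ = 3/2 = 1.5, so t_s ≈ 4/(ζωₙ) = 4/1.5 ≈ 2.667 s.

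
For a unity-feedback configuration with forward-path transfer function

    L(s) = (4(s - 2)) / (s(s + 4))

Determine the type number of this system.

Type 1

The denominator has 1 factor of s at the origin (free integrator), so this is a Type 1 system.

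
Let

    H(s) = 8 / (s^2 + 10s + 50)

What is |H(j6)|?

Substitute s = j6: numerator = 8, denominator = 14 + j60.
|H(j6)| = |8| / |14 + j60| = 8 / 61.612 ≈ 0.1298.

|H(j6)| ≈ 0.1298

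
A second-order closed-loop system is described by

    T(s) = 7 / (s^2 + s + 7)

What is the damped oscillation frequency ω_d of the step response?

ω_d ≈ 2.598 rad/s

Comparing s^2 + s + 7 to s^2 + 2ζωₙs + ωₙ²: ωₙ = √7 ≈ 2.646 rad/s and ζ = 1/(2·√7) ≈ 0.1890.
ζωₙ = 1/2 = 0.5, so ω_d = ωₙ√(1−ζ²) = √(ωₙ² − (ζωₙ)²) = √(7 − 0.5²) = √6.75 ≈ 2.598 rad/s.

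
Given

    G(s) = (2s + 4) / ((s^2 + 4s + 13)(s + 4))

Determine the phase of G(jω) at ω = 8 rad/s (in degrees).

At s = j8: numerator = 4 + j16, denominator = -460 - j280.
∠G = ∠num − ∠den = 75.964° − (-148.67°) = 224.6°, which wraps to -135.4°.

∠G(j8) ≈ -135.4°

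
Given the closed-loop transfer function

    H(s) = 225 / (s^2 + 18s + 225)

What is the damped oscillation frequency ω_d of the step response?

Comparing s^2 + 18s + 225 to s^2 + 2ζωₙs + ωₙ²: ωₙ = 15 rad/s and ζ = 18/(2·15) = 0.6.
ζωₙ = 18/2 = 9, so ω_d = ωₙ√(1−ζ²) = √(ωₙ² − (ζωₙ)²) = √(225 − 9²) = √144 = 12 rad/s.

ω_d = 12 rad/s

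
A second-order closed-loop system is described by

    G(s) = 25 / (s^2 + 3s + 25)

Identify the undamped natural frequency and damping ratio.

ωₙ = 5 rad/s, ζ = 0.3

Compare the denominator to the standard form s^2 + 2ζωₙs + ωₙ².
ωₙ² = 25, so ωₙ = 5 rad/s.
2ζωₙ = 3, so ζ = 3/(2·5) = 0.3.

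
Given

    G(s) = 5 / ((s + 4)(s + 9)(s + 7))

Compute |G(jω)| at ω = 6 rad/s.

|G(j6)| ≈ 0.006953

Substitute s = j6: numerator = 5, denominator = -468 + j546.
|G(j6)| = |5| / |-468 + j546| = 5 / 719.12 ≈ 0.006953.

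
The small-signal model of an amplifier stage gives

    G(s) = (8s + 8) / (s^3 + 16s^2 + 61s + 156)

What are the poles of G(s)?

The poles are the roots of the denominator s^3 + 16s^2 + 61s + 156 = 0.
Trying s = -12: the polynomial evaluates to 0, so (s + 12) is a factor.
Dividing out leaves s^2 + 4s + 13 = 0.
The quadratic formula then gives s = -2 ± 3j.

s = -12, -2 + 3j, -2 - 3j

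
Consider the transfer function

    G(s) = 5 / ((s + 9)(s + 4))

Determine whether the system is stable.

stable

The poles can be read from the denominator factors: s = -9, -4.
Since all poles lie strictly in the left half-plane, the system is stable.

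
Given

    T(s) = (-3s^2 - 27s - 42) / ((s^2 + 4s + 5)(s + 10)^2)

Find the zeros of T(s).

Set the numerator to zero: -3s^2 - 27s - 42 = 0, i.e. -3·(s^2 + 9s + 14) = 0.
Factoring: (s + 7)(s + 2) = 0.

s = -7, -2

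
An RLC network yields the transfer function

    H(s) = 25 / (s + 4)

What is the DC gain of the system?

Set s = 0: H(0) = (25) / (4) = 25/4.

H(0) = 25/4 ≈ 6.250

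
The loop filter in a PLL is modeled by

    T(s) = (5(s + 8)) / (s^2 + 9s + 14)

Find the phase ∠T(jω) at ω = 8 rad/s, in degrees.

∠T(j8) ≈ -79.78°

At s = j8: numerator = 40 + j40, denominator = -50 + j72.
∠T = ∠num − ∠den = 45° − (124.78°) = -79.78°.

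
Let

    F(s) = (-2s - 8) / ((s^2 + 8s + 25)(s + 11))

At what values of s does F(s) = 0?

Set the numerator to zero: -2s - 8 = 0, i.e. -2·(s + 4) = 0.
So s = -4.

s = -4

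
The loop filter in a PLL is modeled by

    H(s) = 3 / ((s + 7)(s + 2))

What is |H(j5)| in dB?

Substitute s = j5: numerator = 3, denominator = -11 + j45.
|H(j5)| = |3| / |-11 + j45| = 3 / 46.325 ≈ 0.06476.
In decibels: 20·log₁₀(0.06476) ≈ -23.8 dB.

|H(j5)|_dB ≈ -23.8 dB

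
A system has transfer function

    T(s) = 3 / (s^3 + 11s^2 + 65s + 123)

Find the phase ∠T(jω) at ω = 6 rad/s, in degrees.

At s = j6: numerator = 3, denominator = -273 + j174.
∠T = ∠num − ∠den = 0° − (147.49°) = -147.5°.

∠T(j6) ≈ -147.5°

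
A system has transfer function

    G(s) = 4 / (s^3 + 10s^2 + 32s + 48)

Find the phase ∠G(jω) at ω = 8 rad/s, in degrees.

∠G(j8) ≈ 156.6°

At s = j8: numerator = 4, denominator = -592 - j256.
∠G = ∠num − ∠den = 0° − (-156.61°) = 156.6°.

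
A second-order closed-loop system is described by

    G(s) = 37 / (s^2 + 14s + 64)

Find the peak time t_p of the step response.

t_p ≈ 0.8112 s

Comparing s^2 + 14s + 64 to s^2 + 2ζωₙs + ωₙ²: ωₙ = 8 rad/s and ζ = 14/(2·8) = 0.875.
ζωₙ = 14/2 = 7, so ω_d = ωₙ√(1−ζ²) = √(ωₙ² − (ζωₙ)²) = √(64 − 7²) = √15 ≈ 3.873 rad/s.
t_p = π/ω_d = π/3.873 ≈ 0.8112 s.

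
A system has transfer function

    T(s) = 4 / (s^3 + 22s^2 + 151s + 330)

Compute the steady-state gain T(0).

T(0) = 2/165 ≈ 0.01212

Set s = 0: T(0) = (4) / (330) = 2/165.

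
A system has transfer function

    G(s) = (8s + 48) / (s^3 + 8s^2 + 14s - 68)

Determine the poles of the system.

The poles are the roots of the denominator s^3 + 8s^2 + 14s - 68 = 0.
Trying s = 2: the polynomial evaluates to 0, so (s - 2) is a factor.
Dividing out leaves s^2 + 10s + 34 = 0.
The quadratic formula then gives s = -5 ± 3j.

s = -5 ± 3j, 2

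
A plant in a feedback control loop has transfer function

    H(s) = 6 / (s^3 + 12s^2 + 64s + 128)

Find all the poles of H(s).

s = -4 + 4j, -4 - 4j, -4

The poles are the roots of the denominator s^3 + 12s^2 + 64s + 128 = 0.
Trying s = -4: the polynomial evaluates to 0, so (s + 4) is a factor.
Dividing out leaves s^2 + 8s + 32 = 0.
The quadratic formula then gives s = -4 ± 4j.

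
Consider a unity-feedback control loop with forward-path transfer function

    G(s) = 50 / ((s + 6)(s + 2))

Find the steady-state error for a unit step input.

G(s) has no poles at the origin.
This is a Type 0 system. Kp = lim_{s→0} G(s) = 50/12 = 25/6.
e_ss = 1/(1 + Kp) = 1/(1 + 25/6) = 6/31 ≈ 0.1935.

e_ss = 0.1935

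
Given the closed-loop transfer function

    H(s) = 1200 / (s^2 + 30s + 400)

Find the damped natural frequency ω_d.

ω_d ≈ 13.23 rad/s

Comparing s^2 + 30s + 400 to s^2 + 2ζωₙs + ωₙ²: ωₙ = 20 rad/s and ζ = 30/(2·20) = 0.75.
ζωₙ = 30/2 = 15, so ω_d = ωₙ√(1−ζ²) = √(ωₙ² − (ζωₙ)²) = √(400 − 15²) = √175 ≈ 13.23 rad/s.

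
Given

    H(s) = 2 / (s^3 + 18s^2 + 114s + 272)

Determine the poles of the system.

s = -5 + 3j, -5 - 3j, -8

The poles are the roots of the denominator s^3 + 18s^2 + 114s + 272 = 0.
Trying s = -8: the polynomial evaluates to 0, so (s + 8) is a factor.
Dividing out leaves s^2 + 10s + 34 = 0.
The quadratic formula then gives s = -5 ± 3j.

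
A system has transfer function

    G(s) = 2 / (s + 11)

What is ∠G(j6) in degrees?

∠G(j6) ≈ -28.61°

At s = j6: numerator = 2, denominator = 11 + j6.
∠G = ∠num − ∠den = 0° − (28.610°) = -28.61°.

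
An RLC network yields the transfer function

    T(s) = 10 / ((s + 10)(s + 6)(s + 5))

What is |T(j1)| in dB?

Substitute s = j1: numerator = 10, denominator = 279 + j139.
|T(j1)| = |10| / |279 + j139| = 10 / 311.71 ≈ 0.03208.
In decibels: 20·log₁₀(0.03208) ≈ -29.9 dB.

|T(j1)|_dB ≈ -29.9 dB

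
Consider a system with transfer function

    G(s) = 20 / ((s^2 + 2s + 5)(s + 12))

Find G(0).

G(0) = 1/3 ≈ 0.3333

At s = 0 each factor (s + a) contributes a and each (s^2 + bs + c) contributes c.
G(0) = 20·1 / ((5) · (12)) = 20/60 = 1/3.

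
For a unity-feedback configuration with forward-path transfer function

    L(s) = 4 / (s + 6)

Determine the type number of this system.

Type 0

The denominator has no factor of s at the origin — no free integrator — so this is a Type 0 system.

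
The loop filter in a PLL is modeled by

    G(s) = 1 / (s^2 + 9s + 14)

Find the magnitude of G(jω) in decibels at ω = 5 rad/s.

Substitute s = j5: numerator = 1, denominator = -11 + j45.
|G(j5)| = |1| / |-11 + j45| = 1 / 46.325 ≈ 0.02159.
In decibels: 20·log₁₀(0.02159) ≈ -33.3 dB.

|G(j5)|_dB ≈ -33.3 dB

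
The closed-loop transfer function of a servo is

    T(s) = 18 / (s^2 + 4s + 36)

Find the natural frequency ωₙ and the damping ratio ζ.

ωₙ = 6 rad/s, ζ ≈ 0.3333

Compare the denominator to the standard form s^2 + 2ζωₙs + ωₙ².
ωₙ² = 36, so ωₙ = 6 rad/s.
2ζωₙ = 4, so ζ = 4/(2·6) ≈ 0.3333.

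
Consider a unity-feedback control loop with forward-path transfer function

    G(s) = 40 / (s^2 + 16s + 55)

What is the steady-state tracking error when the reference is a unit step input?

e_ss = 0.5789

G(s) has no poles at the origin.
This is a Type 0 system. Kp = lim_{s→0} G(s) = 40/55 = 8/11.
e_ss = 1/(1 + Kp) = 1/(1 + 8/11) = 11/19 ≈ 0.5789.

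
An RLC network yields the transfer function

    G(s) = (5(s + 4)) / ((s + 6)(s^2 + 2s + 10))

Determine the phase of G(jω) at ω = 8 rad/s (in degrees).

At s = j8: numerator = 20 + j40, denominator = -452 - j336.
∠G = ∠num − ∠den = 63.435° − (-143.37°) = 206.8°, which wraps to -153.2°.

∠G(j8) ≈ -153.2°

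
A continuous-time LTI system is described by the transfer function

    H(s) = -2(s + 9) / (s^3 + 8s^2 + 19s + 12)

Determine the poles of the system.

The poles are the roots of the denominator s^3 + 8s^2 + 19s + 12 = 0.
Trying s = -1: the polynomial evaluates to 0, so (s + 1) is a factor.
Dividing out leaves s^2 + 7s + 12 = 0.
Factoring the quadratic: (s + 3)(s + 4) = 0.

s = -1, -3, -4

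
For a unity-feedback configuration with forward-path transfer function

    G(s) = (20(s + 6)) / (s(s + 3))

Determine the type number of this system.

The denominator has 1 factor of s at the origin (free integrator), so this is a Type 1 system.

Type 1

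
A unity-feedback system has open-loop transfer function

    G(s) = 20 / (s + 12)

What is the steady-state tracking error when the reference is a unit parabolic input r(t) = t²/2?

e_ss = ∞

G(s) has no poles at the origin.
This is a Type 0 system; Ka = lim_{s→0} s^2·G(s) = 0, so the steady-state error for a parabola input is infinite.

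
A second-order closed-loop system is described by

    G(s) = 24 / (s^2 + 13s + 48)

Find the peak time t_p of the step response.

Comparing s^2 + 13s + 48 to s^2 + 2ζωₙs + ωₙ²: ωₙ = √48 ≈ 6.928 rad/s and ζ = 13/(2·√48) ≈ 0.9382.
ζωₙ = 13/2 = 6.5, so ω_d = ωₙ√(1−ζ²) = √(ωₙ² − (ζωₙ)²) = √(48 − 6.5²) = √5.75 ≈ 2.398 rad/s.
t_p = π/ω_d = π/2.398 ≈ 1.310 s.

t_p ≈ 1.310 s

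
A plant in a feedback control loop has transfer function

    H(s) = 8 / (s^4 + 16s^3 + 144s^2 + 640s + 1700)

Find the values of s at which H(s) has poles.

s = -5 + 5j, -5 - 5j, -3 + 5j, -3 - 5j

The poles are the roots of the denominator s^4 + 16s^3 + 144s^2 + 640s + 1700 = 0.
No real roots exist; factor into two real quadratics: (s^2 + 10s + 50)(s^2 + 6s + 34) = 0.
Each quadratic gives a conjugate pair via the quadratic formula.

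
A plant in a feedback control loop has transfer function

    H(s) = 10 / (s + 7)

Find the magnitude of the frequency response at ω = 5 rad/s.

|H(j5)| ≈ 1.162

Substitute s = j5: numerator = 10, denominator = 7 + j5.
|H(j5)| = |10| / |7 + j5| = 10 / 8.6023 ≈ 1.162.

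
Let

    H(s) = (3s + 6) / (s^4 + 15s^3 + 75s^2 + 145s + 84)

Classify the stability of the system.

stable

The denominator s^4 + 15s^3 + 75s^2 + 145s + 84 factors as (s + 3)(s + 7)(s + 1)(s + 4), giving poles at s = -3, -7, -1, -4.
Since all poles lie strictly in the left half-plane, the system is stable.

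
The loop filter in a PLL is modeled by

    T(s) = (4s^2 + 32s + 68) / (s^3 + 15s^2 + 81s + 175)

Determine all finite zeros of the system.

Set the numerator to zero: 4s^2 + 32s + 68 = 0, i.e. 4·(s^2 + 8s + 17) = 0.
Factoring: (s^2 + 8s + 17) = 0.

s = -4 ± j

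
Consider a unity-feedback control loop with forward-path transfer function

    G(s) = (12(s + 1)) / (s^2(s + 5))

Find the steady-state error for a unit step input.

e_ss = 0

G(s) has 2 poles at the origin.
This is a Type 2 system; for a step input the steady-state error is zero.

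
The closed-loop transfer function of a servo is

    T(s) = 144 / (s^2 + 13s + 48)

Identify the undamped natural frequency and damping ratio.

Compare the denominator to the standard form s^2 + 2ζωₙs + ωₙ².
ωₙ² = 48, so ωₙ = √48 ≈ 6.928 rad/s.
2ζωₙ = 13, so ζ = 13/(2·√48) ≈ 0.9382.
With ζ = 0.9382 the response is underdamped.

ωₙ ≈ 6.928 rad/s, ζ ≈ 0.9382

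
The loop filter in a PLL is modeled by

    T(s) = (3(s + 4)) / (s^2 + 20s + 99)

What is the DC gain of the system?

Set s = 0: T(0) = (12) / (99) = 4/33.

T(0) = 4/33 ≈ 0.1212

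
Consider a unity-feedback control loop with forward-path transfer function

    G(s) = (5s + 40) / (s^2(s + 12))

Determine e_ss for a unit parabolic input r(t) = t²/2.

e_ss = 0.3000

G(s) has 2 poles at the origin.
This is a Type 2 system. Ka = lim_{s→0} s^2·G(s) = 40/12 = 10/3.
e_ss = 1/Ka = 1/(10/3) = 3/10 ≈ 0.3000.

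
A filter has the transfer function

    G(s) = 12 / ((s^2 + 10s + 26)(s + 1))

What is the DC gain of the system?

Set s = 0: G(0) = (12) / (26) = 6/13.

G(0) = 6/13 ≈ 0.4615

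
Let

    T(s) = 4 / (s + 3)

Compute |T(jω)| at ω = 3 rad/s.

|T(j3)| ≈ 0.9428

Substitute s = j3: numerator = 4, denominator = 3 + j3.
|T(j3)| = |4| / |3 + j3| = 4 / 4.2426 ≈ 0.9428.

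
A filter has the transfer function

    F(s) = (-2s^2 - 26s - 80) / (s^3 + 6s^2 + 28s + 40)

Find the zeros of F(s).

Set the numerator to zero: -2s^2 - 26s - 80 = 0, i.e. -2·(s^2 + 13s + 40) = 0.
Factoring: (s + 8)(s + 5) = 0.

s = -8, -5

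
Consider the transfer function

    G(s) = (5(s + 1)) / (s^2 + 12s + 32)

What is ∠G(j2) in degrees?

∠G(j2) ≈ 22.83°

At s = j2: numerator = 5 + j10, denominator = 28 + j24.
∠G = ∠num − ∠den = 63.435° − (40.601°) = 22.83°.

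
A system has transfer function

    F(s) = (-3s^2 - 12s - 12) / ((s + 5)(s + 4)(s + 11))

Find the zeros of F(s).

s = -2, -2

Set the numerator to zero: -3s^2 - 12s - 12 = 0, i.e. -3·(s^2 + 4s + 4) = 0.
Factoring: (s + 2)^2 = 0.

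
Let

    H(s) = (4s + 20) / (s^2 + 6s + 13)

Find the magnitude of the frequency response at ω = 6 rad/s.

Substitute s = j6: numerator = 20 + j24, denominator = -23 + j36.
|H(j6)| = |20 + j24| / |-23 + j36| = 31.241 / 42.720 ≈ 0.7313.

|H(j6)| ≈ 0.7313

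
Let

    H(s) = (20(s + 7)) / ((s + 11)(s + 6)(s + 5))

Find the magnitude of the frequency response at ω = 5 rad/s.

|H(j5)| ≈ 0.2578

Substitute s = j5: numerator = 140 + j100, denominator = -220 + j630.
|H(j5)| = |140 + j100| / |-220 + j630| = 172.05 / 667.31 ≈ 0.2578.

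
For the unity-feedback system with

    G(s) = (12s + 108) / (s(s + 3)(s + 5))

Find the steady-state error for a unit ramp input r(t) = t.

e_ss = 0.1389

G(s) has one pole at the origin.
This is a Type 1 system. Kv = lim_{s→0} s·G(s) = 108/15 = 36/5.
e_ss = 1/Kv = 1/(36/5) = 5/36 ≈ 0.1389.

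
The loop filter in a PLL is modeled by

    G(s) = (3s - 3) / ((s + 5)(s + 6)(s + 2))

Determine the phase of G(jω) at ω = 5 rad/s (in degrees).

At s = j5: numerator = -3 + j15, denominator = -265 + j135.
∠G = ∠num − ∠den = 101.31° − (153.00°) = -51.69°.

∠G(j5) ≈ -51.69°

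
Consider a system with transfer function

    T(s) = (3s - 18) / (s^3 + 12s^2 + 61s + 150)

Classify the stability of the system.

stable

The denominator s^3 + 12s^2 + 61s + 150 factors as (s^2 + 6s + 25)(s + 6), giving poles at s = -3 + 4j, -3 - 4j, -6.
Since all poles lie strictly in the left half-plane, the system is stable.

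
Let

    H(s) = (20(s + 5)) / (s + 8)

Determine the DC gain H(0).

Set s = 0: H(0) = (100) / (8) = 25/2.

H(0) = 25/2 ≈ 12.50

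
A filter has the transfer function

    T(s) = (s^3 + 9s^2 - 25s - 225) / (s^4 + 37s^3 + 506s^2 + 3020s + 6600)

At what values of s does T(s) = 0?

s = -5, 5, -9

Set the numerator to zero: s^3 + 9s^2 - 25s - 225 = 0.
Factoring: (s + 5)(s - 5)(s + 9) = 0.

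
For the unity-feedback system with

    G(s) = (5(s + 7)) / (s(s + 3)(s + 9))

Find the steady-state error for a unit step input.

G(s) has one pole at the origin.
This is a Type 1 system; for a step input the steady-state error is zero.

e_ss = 0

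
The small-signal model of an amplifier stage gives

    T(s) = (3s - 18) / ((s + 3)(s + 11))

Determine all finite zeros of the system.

Set the numerator to zero: 3s - 18 = 0, i.e. 3·(s - 6) = 0.
So s = 6.

s = 6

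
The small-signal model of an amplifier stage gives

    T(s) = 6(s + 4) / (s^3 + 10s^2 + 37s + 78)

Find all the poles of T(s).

The poles are the roots of the denominator s^3 + 10s^2 + 37s + 78 = 0.
Trying s = -6: the polynomial evaluates to 0, so (s + 6) is a factor.
Dividing out leaves s^2 + 4s + 13 = 0.
The quadratic formula then gives s = -2 ± 3j.

s = -2 ± 3j, -6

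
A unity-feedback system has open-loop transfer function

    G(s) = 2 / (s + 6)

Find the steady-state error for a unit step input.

e_ss = 0.7500

G(s) has no poles at the origin.
This is a Type 0 system. Kp = lim_{s→0} G(s) = 2/6 = 1/3.
e_ss = 1/(1 + Kp) = 1/(1 + 1/3) = 3/4 ≈ 0.7500.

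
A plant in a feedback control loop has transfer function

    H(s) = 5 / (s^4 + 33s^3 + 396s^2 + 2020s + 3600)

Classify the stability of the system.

stable

The denominator s^4 + 33s^3 + 396s^2 + 2020s + 3600 factors as (s + 9)(s + 10)^2(s + 4), giving poles at s = -9, -10, -4, -10.
Since all poles lie strictly in the left half-plane, the system is stable.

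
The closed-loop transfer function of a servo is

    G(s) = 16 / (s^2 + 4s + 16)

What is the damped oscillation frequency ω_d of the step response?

ω_d ≈ 3.464 rad/s

Comparing s^2 + 4s + 16 to s^2 + 2ζωₙs + ωₙ²: ωₙ = 4 rad/s and ζ = 4/(2·4) = 0.5.
ζωₙ = 4/2 = 2, so ω_d = ωₙ√(1−ζ²) = √(ωₙ² − (ζωₙ)²) = √(16 − 2²) = √12 ≈ 3.464 rad/s.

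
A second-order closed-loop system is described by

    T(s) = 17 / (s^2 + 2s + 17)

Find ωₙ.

ωₙ ≈ 4.123 rad/s

Compare the denominator to the standard form s^2 + 2ζωₙs + ωₙ².
ωₙ² = 17, so ωₙ = √17 ≈ 4.123 rad/s.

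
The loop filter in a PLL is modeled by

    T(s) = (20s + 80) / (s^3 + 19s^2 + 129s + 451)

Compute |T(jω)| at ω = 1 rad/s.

|T(j1)| ≈ 0.1830

Substitute s = j1: numerator = 80 + j20, denominator = 432 + j128.
|T(j1)| = |80 + j20| / |432 + j128| = 82.462 / 450.56 ≈ 0.1830.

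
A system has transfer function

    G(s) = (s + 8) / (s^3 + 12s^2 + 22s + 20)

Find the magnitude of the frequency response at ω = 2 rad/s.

Substitute s = j2: numerator = 8 + j2, denominator = -28 + j36.
|G(j2)| = |8 + j2| / |-28 + j36| = 8.2462 / 45.607 ≈ 0.1808.

|G(j2)| ≈ 0.1808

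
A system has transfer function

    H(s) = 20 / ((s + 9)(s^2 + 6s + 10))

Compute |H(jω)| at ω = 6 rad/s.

|H(j6)| ≈ 0.04164

Substitute s = j6: numerator = 20, denominator = -450 + j168.
|H(j6)| = |20| / |-450 + j168| = 20 / 480.34 ≈ 0.04164.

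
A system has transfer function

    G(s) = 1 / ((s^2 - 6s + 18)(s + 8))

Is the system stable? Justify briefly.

unstable

The poles can be read from the denominator factors: s = 3 ± 3j, -8.
Since the pole(s) at s = 3 + 3j, 3 - 3j lie in the right half-plane, the system is unstable.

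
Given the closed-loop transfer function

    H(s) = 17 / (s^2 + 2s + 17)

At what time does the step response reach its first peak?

t_p ≈ 0.7854 s

Comparing s^2 + 2s + 17 to s^2 + 2ζωₙs + ωₙ²: ωₙ = √17 ≈ 4.123 rad/s and ζ = 2/(2·√17) ≈ 0.2425.
ζωₙ = 2/2 = 1, so ω_d = ωₙ√(1−ζ²) = √(ωₙ² − (ζωₙ)²) = √(17 − 1²) = √16 = 4 rad/s.
t_p = π/ω_d = π/4 ≈ 0.7854 s.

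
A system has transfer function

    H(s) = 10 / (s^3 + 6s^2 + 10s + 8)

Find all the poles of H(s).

The poles are the roots of the denominator s^3 + 6s^2 + 10s + 8 = 0.
Trying s = -4: the polynomial evaluates to 0, so (s + 4) is a factor.
Dividing out leaves s^2 + 2s + 2 = 0.
The quadratic formula then gives s = -1 ± 1j.

s = -1 ± j, -4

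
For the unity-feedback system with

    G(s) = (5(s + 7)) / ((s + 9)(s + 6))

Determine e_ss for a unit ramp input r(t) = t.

e_ss = ∞

G(s) has no poles at the origin.
This is a Type 0 system; Kv = lim_{s→0} s·G(s) = 0, so the steady-state error for a ramp input is infinite.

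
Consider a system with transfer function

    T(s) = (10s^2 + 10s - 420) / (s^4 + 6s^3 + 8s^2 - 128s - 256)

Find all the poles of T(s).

s = -4 + 4j, -4 - 4j, -2, 4

The poles are the roots of the denominator s^4 + 6s^3 + 8s^2 - 128s - 256 = 0.
Trying s = -2: the polynomial evaluates to 0, so (s + 2) is a factor.
Dividing out leaves s^3 + 4s^2 - 128 = 0.
This factors further as (s^2 + 8s + 32)(s - 4) = 0.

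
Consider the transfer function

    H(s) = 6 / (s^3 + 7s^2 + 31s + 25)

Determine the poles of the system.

s = -3 + 4j, -3 - 4j, -1

The poles are the roots of the denominator s^3 + 7s^2 + 31s + 25 = 0.
Trying s = -1: the polynomial evaluates to 0, so (s + 1) is a factor.
Dividing out leaves s^2 + 6s + 25 = 0.
The quadratic formula then gives s = -3 ± 4j.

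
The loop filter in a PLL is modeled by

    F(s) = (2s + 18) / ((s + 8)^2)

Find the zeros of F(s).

Set the numerator to zero: 2s + 18 = 0, i.e. 2·(s + 9) = 0.
So s = -9.

s = -9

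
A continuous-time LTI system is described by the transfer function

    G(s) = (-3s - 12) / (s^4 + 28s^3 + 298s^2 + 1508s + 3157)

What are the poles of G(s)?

The poles are the roots of the denominator s^4 + 28s^3 + 298s^2 + 1508s + 3157 = 0.
Trying s = -11: the polynomial evaluates to 0, so (s + 11) is a factor.
Dividing out leaves s^3 + 17s^2 + 111s + 287 = 0.
This factors further as (s^2 + 10s + 41)(s + 7) = 0.

s = -5 + 4j, -5 - 4j, -11, -7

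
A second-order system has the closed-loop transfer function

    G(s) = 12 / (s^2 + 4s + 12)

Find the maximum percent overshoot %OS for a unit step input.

%OS ≈ 10.8%

Comparing s^2 + 4s + 12 to s^2 + 2ζωₙs + ωₙ²: ωₙ = √12 ≈ 3.464 rad/s and ζ = 4/(2·√12) ≈ 0.5774.
%OS = 100·exp(−πζ/√(1−ζ²)) = 100·exp(−π·0.5774/√(1−0.5774²)) ≈ 10.8%.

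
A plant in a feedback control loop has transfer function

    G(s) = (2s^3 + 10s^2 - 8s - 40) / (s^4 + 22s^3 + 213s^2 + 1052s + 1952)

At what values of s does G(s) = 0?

s = -2, -5, 2

Set the numerator to zero: 2s^3 + 10s^2 - 8s - 40 = 0, i.e. 2·(s^3 + 5s^2 - 4s - 20) = 0.
Factoring: (s + 2)(s + 5)(s - 2) = 0.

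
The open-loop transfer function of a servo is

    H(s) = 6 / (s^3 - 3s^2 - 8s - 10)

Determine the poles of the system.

s = -1 ± j, 5

The poles are the roots of the denominator s^3 - 3s^2 - 8s - 10 = 0.
Trying s = 5: the polynomial evaluates to 0, so (s - 5) is a factor.
Dividing out leaves s^2 + 2s + 2 = 0.
The quadratic formula then gives s = -1 ± 1j.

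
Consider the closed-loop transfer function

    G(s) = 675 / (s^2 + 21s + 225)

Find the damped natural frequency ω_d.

Comparing s^2 + 21s + 225 to s^2 + 2ζωₙs + ωₙ²: ωₙ = 15 rad/s and ζ = 21/(2·15) = 0.7.
ζωₙ = 21/2 = 10.5, so ω_d = ωₙ√(1−ζ²) = √(ωₙ² − (ζωₙ)²) = √(225 − 10.5²) = √114.75 ≈ 10.71 rad/s.

ω_d ≈ 10.71 rad/s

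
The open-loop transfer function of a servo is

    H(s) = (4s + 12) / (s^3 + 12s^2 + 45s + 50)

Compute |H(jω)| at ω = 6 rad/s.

|H(j6)| ≈ 0.06955

Substitute s = j6: numerator = 12 + j24, denominator = -382 + j54.
|H(j6)| = |12 + j24| / |-382 + j54| = 26.833 / 385.80 ≈ 0.06955.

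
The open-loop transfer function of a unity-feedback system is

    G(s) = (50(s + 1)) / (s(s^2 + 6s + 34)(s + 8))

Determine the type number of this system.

Type 1

The denominator has 1 factor of s at the origin (free integrator), so this is a Type 1 system.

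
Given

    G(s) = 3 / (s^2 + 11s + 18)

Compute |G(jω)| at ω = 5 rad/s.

|G(j5)| ≈ 0.05411

Substitute s = j5: numerator = 3, denominator = -7 + j55.
|G(j5)| = |3| / |-7 + j55| = 3 / 55.444 ≈ 0.05411.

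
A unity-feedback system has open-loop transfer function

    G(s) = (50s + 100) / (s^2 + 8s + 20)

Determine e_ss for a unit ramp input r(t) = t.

G(s) has no poles at the origin.
This is a Type 0 system; Kv = lim_{s→0} s·G(s) = 0, so the steady-state error for a ramp input is infinite.

e_ss = ∞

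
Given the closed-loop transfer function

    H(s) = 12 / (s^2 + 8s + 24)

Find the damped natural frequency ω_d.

Comparing s^2 + 8s + 24 to s^2 + 2ζωₙs + ωₙ²: ωₙ = √24 ≈ 4.899 rad/s and ζ = 8/(2·√24) ≈ 0.8165.
ζωₙ = 8/2 = 4, so ω_d = ωₙ√(1−ζ²) = √(ωₙ² − (ζωₙ)²) = √(24 − 4²) = √8 ≈ 2.828 rad/s.

ω_d ≈ 2.828 rad/s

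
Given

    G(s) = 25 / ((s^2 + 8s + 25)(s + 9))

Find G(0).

Set s = 0: G(0) = (25) / (225) = 1/9.

G(0) = 1/9 ≈ 0.1111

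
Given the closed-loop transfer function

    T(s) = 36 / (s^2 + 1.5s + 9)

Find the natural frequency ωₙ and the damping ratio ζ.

ωₙ = 3 rad/s, ζ = 0.25

Compare the denominator to the standard form s^2 + 2ζωₙs + ωₙ².
ωₙ² = 9, so ωₙ = 3 rad/s.
2ζωₙ = 1.5, so ζ = 1.5/(2·3) = 0.25.
With ζ = 0.25 the response is underdamped.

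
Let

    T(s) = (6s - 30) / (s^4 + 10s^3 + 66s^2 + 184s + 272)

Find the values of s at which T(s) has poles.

s = -3 ± 5j, -2 ± 2j

The poles are the roots of the denominator s^4 + 10s^3 + 66s^2 + 184s + 272 = 0.
No real roots exist; factor into two real quadratics: (s^2 + 6s + 34)(s^2 + 4s + 8) = 0.
Each quadratic gives a conjugate pair via the quadratic formula.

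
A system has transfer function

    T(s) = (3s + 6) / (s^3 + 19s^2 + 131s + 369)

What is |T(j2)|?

Substitute s = j2: numerator = 6 + j6, denominator = 293 + j254.
|T(j2)| = |6 + j6| / |293 + j254| = 8.4853 / 387.77 ≈ 0.02188.

|T(j2)| ≈ 0.02188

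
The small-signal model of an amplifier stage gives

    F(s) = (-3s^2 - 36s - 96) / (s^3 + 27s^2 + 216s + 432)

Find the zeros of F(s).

s = -8, -4

Set the numerator to zero: -3s^2 - 36s - 96 = 0, i.e. -3·(s^2 + 12s + 32) = 0.
Factoring: (s + 8)(s + 4) = 0.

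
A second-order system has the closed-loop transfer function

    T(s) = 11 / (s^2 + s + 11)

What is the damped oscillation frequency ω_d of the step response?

Comparing s^2 + s + 11 to s^2 + 2ζωₙs + ωₙ²: ωₙ = √11 ≈ 3.317 rad/s and ζ = 1/(2·√11) ≈ 0.1508.
ζωₙ = 1/2 = 0.5, so ω_d = ωₙ√(1−ζ²) = √(ωₙ² − (ζωₙ)²) = √(11 − 0.5²) = √10.75 ≈ 3.279 rad/s.

ω_d ≈ 3.279 rad/s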